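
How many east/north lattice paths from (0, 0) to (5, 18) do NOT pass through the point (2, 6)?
Number of paths = 20909

Total paths from (0, 0) to (5, 18): C(23, 5) = 33649. Paths through (2, 6): (paths (0, 0) → (2, 6)) × (paths (2, 6) → (5, 18)) = C(8, 2) · C(15, 3) = 28 · 455 = 12740. Avoidance count = 33649 − 12740 = 20909.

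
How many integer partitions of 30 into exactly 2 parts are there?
p(30, 2 parts) = 15

Partitions of n into exactly k parts are in bijection with partitions of n − k into at most k parts (subtract 1 from each part). So p(30, exactly 2) = p(28, parts ≤ 2). Computing via the recurrence p(m, j) = p(m, j−1) + p(m−j, j) gives 15.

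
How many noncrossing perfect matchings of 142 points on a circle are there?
C_71 = 5175569924646105559418940193995065716350

These noncrossing handshakes are counted by the Catalan number C_n = (1/(n + 1)) · C(2n, n). For n = 71: C_71 = (1/72) · C(142, 71) = 372641034574519600278163693967644731577200/72 = 5175569924646105559418940193995065716350.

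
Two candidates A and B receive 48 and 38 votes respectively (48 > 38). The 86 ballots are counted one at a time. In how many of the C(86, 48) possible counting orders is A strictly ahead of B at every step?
Strict-lead orderings = 433884004713362200929750

Total orderings of the 86 votes with 48 for A: C(86, 48) = 3731402440534914927995850. By the Bertrand ballot formula (Cycle Lemma / reflection principle), the number of orderings in which A is strictly ahead of B throughout is (p − q)/(p + q) · C(p + q, p) = (48 − 38)/(48 + 38) · 3731402440534914927995850 = 433884004713362200929750.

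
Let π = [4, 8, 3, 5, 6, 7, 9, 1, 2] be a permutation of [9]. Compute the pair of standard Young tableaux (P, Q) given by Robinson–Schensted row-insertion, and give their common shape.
P = [1, 2, 6, 7, 9] / [3, 5] / [4, 8];  Q = [1, 2, 5, 6, 7] / [3, 4] / [8, 9];  common shape = (5, 2, 2)

Row-insert the values π_1, π_2, … into P one at a time, bumping the leftmost entry strictly greater than the inserted value down to the next row. The recording tableau Q records, in position (i, j), the step at which that cell was added to P.
  Insert 4 (step 1): P = [4];  Q = [1]
  Insert 8 (step 2): P = [4, 8];  Q = [1, 2]
  Insert 3 (step 3): P = [3, 8] / [4];  Q = [1, 2] / [3]
  Insert 5 (step 4): P = [3, 5] / [4, 8];  Q = [1, 2] / [3, 4]
  Insert 6 (step 5): P = [3, 5, 6] / [4, 8];  Q = [1, 2, 5] / [3, 4]
  Insert 7 (step 6): P = [3, 5, 6, 7] / [4, 8];  Q = [1, 2, 5, 6] / [3, 4]
  Insert 9 (step 7): P = [3, 5, 6, 7, 9] / [4, 8];  Q = [1, 2, 5, 6, 7] / [3, 4]
  Insert 1 (step 8): P = [1, 5, 6, 7, 9] / [3, 8] / [4];  Q = [1, 2, 5, 6, 7] / [3, 4] / [8]
  Insert 2 (step 9): P = [1, 2, 6, 7, 9] / [3, 5] / [4, 8];  Q = [1, 2, 5, 6, 7] / [3, 4] / [8, 9]
Final shape: (5, 2, 2).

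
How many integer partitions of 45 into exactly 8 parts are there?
p(45, 8 parts) = 6630

Partitions of n into exactly k parts are in bijection with partitions of n − k into at most k parts (subtract 1 from each part). So p(45, exactly 8) = p(37, parts ≤ 8). Computing via the recurrence p(m, j) = p(m, j−1) + p(m−j, j) gives 6630.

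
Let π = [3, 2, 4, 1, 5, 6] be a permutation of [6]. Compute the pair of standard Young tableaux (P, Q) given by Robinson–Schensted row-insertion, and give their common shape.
P = [1, 4, 5, 6] / [2] / [3];  Q = [1, 3, 5, 6] / [2] / [4];  common shape = (4, 1, 1)

Row-insert the values π_1, π_2, … into P one at a time, bumping the leftmost entry strictly greater than the inserted value down to the next row. The recording tableau Q records, in position (i, j), the step at which that cell was added to P.
  Insert 3 (step 1): P = [3];  Q = [1]
  Insert 2 (step 2): P = [2] / [3];  Q = [1] / [2]
  Insert 4 (step 3): P = [2, 4] / [3];  Q = [1, 3] / [2]
  Insert 1 (step 4): P = [1, 4] / [2] / [3];  Q = [1, 3] / [2] / [4]
  Insert 5 (step 5): P = [1, 4, 5] / [2] / [3];  Q = [1, 3, 5] / [2] / [4]
  Insert 6 (step 6): P = [1, 4, 5, 6] / [2] / [3];  Q = [1, 3, 5, 6] / [2] / [4]
Final shape: (4, 1, 1).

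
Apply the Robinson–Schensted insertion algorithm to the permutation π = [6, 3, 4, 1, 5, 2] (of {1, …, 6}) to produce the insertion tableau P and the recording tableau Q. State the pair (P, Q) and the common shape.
P = [1, 2, 5] / [3, 4] / [6];  Q = [1, 3, 5] / [2, 6] / [4];  common shape = (3, 2, 1)

Row-insert the values π_1, π_2, … into P one at a time, bumping the leftmost entry strictly greater than the inserted value down to the next row. The recording tableau Q records, in position (i, j), the step at which that cell was added to P.
  Insert 6 (step 1): P = [6];  Q = [1]
  Insert 3 (step 2): P = [3] / [6];  Q = [1] / [2]
  Insert 4 (step 3): P = [3, 4] / [6];  Q = [1, 3] / [2]
  Insert 1 (step 4): P = [1, 4] / [3] / [6];  Q = [1, 3] / [2] / [4]
  Insert 5 (step 5): P = [1, 4, 5] / [3] / [6];  Q = [1, 3, 5] / [2] / [4]
  Insert 2 (step 6): P = [1, 2, 5] / [3, 4] / [6];  Q = [1, 3, 5] / [2, 6] / [4]
Final shape: (3, 2, 1).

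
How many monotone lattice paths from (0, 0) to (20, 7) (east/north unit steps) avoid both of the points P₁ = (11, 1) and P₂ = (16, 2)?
Number of paths = 817764

Inclusion–exclusion. Total paths: C(27, 20) = 888030. Through P₁: C(12, 11)·C(15, 9) = 60060. Through P₂: C(18, 16)·C(9, 4) = 19278. Since P₁ is strictly southwest of P₂, a monotone path through both must visit P₁ then P₂; paths through both = C(12, 11)·C(6, 5)·C(9, 4) = 9072. Avoid both = 888030 − 60060 − 19278 + 9072 = 817764.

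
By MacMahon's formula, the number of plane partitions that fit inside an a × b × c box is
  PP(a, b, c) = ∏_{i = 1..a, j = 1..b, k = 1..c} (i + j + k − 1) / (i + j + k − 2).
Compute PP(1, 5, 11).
PP(1, 5, 11) = 4368

Evaluate the triple product over i = 1..1, j = 1..5, k = 1..11. The factors are (2/1) · (3/2) · (4/3) · (5/4) · (6/5) · (7/6) · (8/7) · (9/8) · … (55 factors total). The numerators and denominators telescope so the product is an integer; carrying out the multiplication exactly gives PP(1, 5, 11) = 4368.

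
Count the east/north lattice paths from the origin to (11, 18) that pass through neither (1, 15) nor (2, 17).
Number of paths = 34591484

Inclusion–exclusion. Total paths: C(29, 11) = 34597290. Through P₁: C(16, 1)·C(13, 10) = 4576. Through P₂: C(19, 2)·C(10, 9) = 1710. Since P₁ is strictly southwest of P₂, a monotone path through both must visit P₁ then P₂; paths through both = C(16, 1)·C(3, 1)·C(10, 9) = 480. Avoid both = 34597290 − 4576 − 1710 + 480 = 34591484.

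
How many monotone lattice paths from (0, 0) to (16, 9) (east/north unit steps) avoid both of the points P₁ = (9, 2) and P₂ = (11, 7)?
Number of paths = 1210166

Inclusion–exclusion. Total paths: C(25, 16) = 2042975. Through P₁: C(11, 9)·C(14, 7) = 188760. Through P₂: C(18, 11)·C(7, 5) = 668304. Since P₁ is strictly southwest of P₂, a monotone path through both must visit P₁ then P₂; paths through both = C(11, 9)·C(7, 2)·C(7, 5) = 24255. Avoid both = 2042975 − 188760 − 668304 + 24255 = 1210166.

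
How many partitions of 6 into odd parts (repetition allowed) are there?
p_odd(6) = 4

Partitions of 6 using only odd parts 1, 3, 5, …: 5+1, 3+3, 3+1+1+1, 1+1+1+1+1+1. There are 4. (Euler: this equals q(6), the number of distinct-part partitions.)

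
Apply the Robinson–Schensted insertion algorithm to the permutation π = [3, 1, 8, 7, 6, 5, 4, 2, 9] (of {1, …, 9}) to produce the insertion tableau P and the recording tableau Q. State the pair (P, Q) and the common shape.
P = [1, 2, 9] / [3, 4] / [5] / [6] / [7] / [8];  Q = [1, 3, 9] / [2, 4] / [5] / [6] / [7] / [8];  common shape = (3, 2, 1, 1, 1, 1)

Row-insert the values π_1, π_2, … into P one at a time, bumping the leftmost entry strictly greater than the inserted value down to the next row. The recording tableau Q records, in position (i, j), the step at which that cell was added to P.
  Insert 3 (step 1): P = [3];  Q = [1]
  Insert 1 (step 2): P = [1] / [3];  Q = [1] / [2]
  Insert 8 (step 3): P = [1, 8] / [3];  Q = [1, 3] / [2]
  Insert 7 (step 4): P = [1, 7] / [3, 8];  Q = [1, 3] / [2, 4]
  Insert 6 (step 5): P = [1, 6] / [3, 7] / [8];  Q = [1, 3] / [2, 4] / [5]
  Insert 5 (step 6): P = [1, 5] / [3, 6] / [7] / [8];  Q = [1, 3] / [2, 4] / [5] / [6]
  Insert 4 (step 7): P = [1, 4] / [3, 5] / [6] / [7] / [8];  Q = [1, 3] / [2, 4] / [5] / [6] / [7]
  Insert 2 (step 8): P = [1, 2] / [3, 4] / [5] / [6] / [7] / [8];  Q = [1, 3] / [2, 4] / [5] / [6] / [7] / [8]
  Insert 9 (step 9): P = [1, 2, 9] / [3, 4] / [5] / [6] / [7] / [8];  Q = [1, 3, 9] / [2, 4] / [5] / [6] / [7] / [8]
Final shape: (3, 2, 1, 1, 1, 1).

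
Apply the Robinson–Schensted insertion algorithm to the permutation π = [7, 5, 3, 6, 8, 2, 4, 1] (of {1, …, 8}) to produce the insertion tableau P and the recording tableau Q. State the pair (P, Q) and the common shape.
P = [1, 4, 8] / [2, 6] / [3] / [5] / [7];  Q = [1, 4, 5] / [2, 7] / [3] / [6] / [8];  common shape = (3, 2, 1, 1, 1)

Row-insert the values π_1, π_2, … into P one at a time, bumping the leftmost entry strictly greater than the inserted value down to the next row. The recording tableau Q records, in position (i, j), the step at which that cell was added to P.
  Insert 7 (step 1): P = [7];  Q = [1]
  Insert 5 (step 2): P = [5] / [7];  Q = [1] / [2]
  Insert 3 (step 3): P = [3] / [5] / [7];  Q = [1] / [2] / [3]
  Insert 6 (step 4): P = [3, 6] / [5] / [7];  Q = [1, 4] / [2] / [3]
  Insert 8 (step 5): P = [3, 6, 8] / [5] / [7];  Q = [1, 4, 5] / [2] / [3]
  Insert 2 (step 6): P = [2, 6, 8] / [3] / [5] / [7];  Q = [1, 4, 5] / [2] / [3] / [6]
  Insert 4 (step 7): P = [2, 4, 8] / [3, 6] / [5] / [7];  Q = [1, 4, 5] / [2, 7] / [3] / [6]
  Insert 1 (step 8): P = [1, 4, 8] / [2, 6] / [3] / [5] / [7];  Q = [1, 4, 5] / [2, 7] / [3] / [6] / [8]
Final shape: (3, 2, 1, 1, 1).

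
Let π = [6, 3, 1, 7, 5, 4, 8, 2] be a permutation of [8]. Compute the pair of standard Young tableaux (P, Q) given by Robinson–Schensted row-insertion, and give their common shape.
P = [1, 2, 8] / [3, 4] / [5, 7] / [6];  Q = [1, 4, 7] / [2, 5] / [3, 6] / [8];  common shape = (3, 2, 2, 1)

Row-insert the values π_1, π_2, … into P one at a time, bumping the leftmost entry strictly greater than the inserted value down to the next row. The recording tableau Q records, in position (i, j), the step at which that cell was added to P.
  Insert 6 (step 1): P = [6];  Q = [1]
  Insert 3 (step 2): P = [3] / [6];  Q = [1] / [2]
  Insert 1 (step 3): P = [1] / [3] / [6];  Q = [1] / [2] / [3]
  Insert 7 (step 4): P = [1, 7] / [3] / [6];  Q = [1, 4] / [2] / [3]
  Insert 5 (step 5): P = [1, 5] / [3, 7] / [6];  Q = [1, 4] / [2, 5] / [3]
  Insert 4 (step 6): P = [1, 4] / [3, 5] / [6, 7];  Q = [1, 4] / [2, 5] / [3, 6]
  Insert 8 (step 7): P = [1, 4, 8] / [3, 5] / [6, 7];  Q = [1, 4, 7] / [2, 5] / [3, 6]
  Insert 2 (step 8): P = [1, 2, 8] / [3, 4] / [5, 7] / [6];  Q = [1, 4, 7] / [2, 5] / [3, 6] / [8]
Final shape: (3, 2, 2, 1).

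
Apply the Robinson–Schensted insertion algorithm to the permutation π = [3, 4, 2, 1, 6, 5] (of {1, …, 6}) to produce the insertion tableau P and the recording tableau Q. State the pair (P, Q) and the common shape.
P = [1, 4, 5] / [2, 6] / [3];  Q = [1, 2, 5] / [3, 6] / [4];  common shape = (3, 2, 1)

Row-insert the values π_1, π_2, … into P one at a time, bumping the leftmost entry strictly greater than the inserted value down to the next row. The recording tableau Q records, in position (i, j), the step at which that cell was added to P.
  Insert 3 (step 1): P = [3];  Q = [1]
  Insert 4 (step 2): P = [3, 4];  Q = [1, 2]
  Insert 2 (step 3): P = [2, 4] / [3];  Q = [1, 2] / [3]
  Insert 1 (step 4): P = [1, 4] / [2] / [3];  Q = [1, 2] / [3] / [4]
  Insert 6 (step 5): P = [1, 4, 6] / [2] / [3];  Q = [1, 2, 5] / [3] / [4]
  Insert 5 (step 6): P = [1, 4, 5] / [2, 6] / [3];  Q = [1, 2, 5] / [3, 6] / [4]
Final shape: (3, 2, 1).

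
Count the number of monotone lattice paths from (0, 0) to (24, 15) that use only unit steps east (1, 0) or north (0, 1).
Number of paths = 25140840660

A monotone lattice path from (0, 0) to (24, 15) consists of 24 east steps and 15 north steps in some order, so it is determined by which 24 of the 39 steps are east. The count is C(39, 24) = 25140840660.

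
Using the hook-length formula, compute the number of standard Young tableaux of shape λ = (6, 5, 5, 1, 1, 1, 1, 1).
# SYT of shape (6, 5, 5, 1, 1, 1, 1, 1) = 123070752

Hook-length formula: f^λ = n! / Π hook(c), product over all cells c of the Young diagram. For λ = (6, 5, 5, 1, 1, 1, 1, 1), n = 21 boxes. Hook lengths by row (left-to-right, top-to-bottom): [13, 7, 6, 5, 4, 1]; [11, 5, 4, 3, 2]; [10, 4, 3, 2, 1]; [5]; [4]; [3]; [2]; [1]. Product of hooks = 415134720000. So f^λ = 21! / 415134720000 = 51090942171709440000 / 415134720000 = 123070752.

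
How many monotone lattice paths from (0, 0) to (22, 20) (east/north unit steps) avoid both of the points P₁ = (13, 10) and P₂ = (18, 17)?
Number of paths = 281003720242

Inclusion–exclusion. Total paths: C(42, 22) = 513791607420. Through P₁: C(23, 13)·C(19, 9) = 105686528948. Through P₂: C(35, 18)·C(7, 4) = 158814867750. Since P₁ is strictly southwest of P₂, a monotone path through both must visit P₁ then P₂; paths through both = C(23, 13)·C(12, 5)·C(7, 4) = 31713509520. Avoid both = 513791607420 − 105686528948 − 158814867750 + 31713509520 = 281003720242.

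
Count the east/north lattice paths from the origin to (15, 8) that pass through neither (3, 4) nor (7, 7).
Number of paths = 406751

Inclusion–exclusion. Total paths: C(23, 15) = 490314. Through P₁: C(7, 3)·C(16, 12) = 63700. Through P₂: C(14, 7)·C(9, 8) = 30888. Since P₁ is strictly southwest of P₂, a monotone path through both must visit P₁ then P₂; paths through both = C(7, 3)·C(7, 4)·C(9, 8) = 11025. Avoid both = 490314 − 63700 − 30888 + 11025 = 406751.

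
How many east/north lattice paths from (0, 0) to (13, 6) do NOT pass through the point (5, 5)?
Number of paths = 24864

Total paths from (0, 0) to (13, 6): C(19, 13) = 27132. Paths through (5, 5): (paths (0, 0) → (5, 5)) × (paths (5, 5) → (13, 6)) = C(10, 5) · C(9, 8) = 252 · 9 = 2268. Avoidance count = 27132 − 2268 = 24864.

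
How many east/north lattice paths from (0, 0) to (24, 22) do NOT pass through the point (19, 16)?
Number of paths = 6014683939050

Total paths from (0, 0) to (24, 22): C(46, 24) = 7890371113950. Paths through (19, 16): (paths (0, 0) → (19, 16)) × (paths (19, 16) → (24, 22)) = C(35, 19) · C(11, 5) = 4059928950 · 462 = 1875687174900. Avoidance count = 7890371113950 − 1875687174900 = 6014683939050.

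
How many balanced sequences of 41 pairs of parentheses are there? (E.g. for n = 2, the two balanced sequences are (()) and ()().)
C_41 = 10113918591637898134020

These balanced parentheses are counted by the Catalan number C_n = (1/(n + 1)) · C(2n, n). For n = 41: C_41 = (1/42) · C(82, 41) = 424784580848791721628840/42 = 10113918591637898134020.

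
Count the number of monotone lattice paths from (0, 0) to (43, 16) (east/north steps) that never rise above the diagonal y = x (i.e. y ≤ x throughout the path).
Number of paths = 69817242065445

By the reflection principle (André's argument), the number of monotone paths to (43, 16) with n ≤ m that never go above y = x is C(59, 43) − C(59, 44) = 109712808959985 − 39895566894540 = 69817242065445.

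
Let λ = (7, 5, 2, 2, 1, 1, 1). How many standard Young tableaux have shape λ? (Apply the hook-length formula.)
# SYT of shape (7, 5, 2, 2, 1, 1, 1) = 33426624

Hook-length formula: f^λ = n! / Π hook(c), product over all cells c of the Young diagram. For λ = (7, 5, 2, 2, 1, 1, 1), n = 19 boxes. Hook lengths by row (left-to-right, top-to-bottom): [13, 9, 6, 5, 4, 2, 1]; [10, 6, 3, 2, 1]; [6, 2]; [5, 1]; [3]; [2]; [1]. Product of hooks = 3639168000. So f^λ = 19! / 3639168000 = 121645100408832000 / 3639168000 = 33426624.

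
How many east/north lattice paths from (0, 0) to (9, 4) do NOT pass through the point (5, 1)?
Number of paths = 505

Total paths from (0, 0) to (9, 4): C(13, 9) = 715. Paths through (5, 1): (paths (0, 0) → (5, 1)) × (paths (5, 1) → (9, 4)) = C(6, 5) · C(7, 4) = 6 · 35 = 210. Avoidance count = 715 − 210 = 505.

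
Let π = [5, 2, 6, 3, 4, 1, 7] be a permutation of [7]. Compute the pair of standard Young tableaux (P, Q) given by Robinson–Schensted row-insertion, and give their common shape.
P = [1, 3, 4, 7] / [2, 6] / [5];  Q = [1, 3, 5, 7] / [2, 4] / [6];  common shape = (4, 2, 1)

Row-insert the values π_1, π_2, … into P one at a time, bumping the leftmost entry strictly greater than the inserted value down to the next row. The recording tableau Q records, in position (i, j), the step at which that cell was added to P.
  Insert 5 (step 1): P = [5];  Q = [1]
  Insert 2 (step 2): P = [2] / [5];  Q = [1] / [2]
  Insert 6 (step 3): P = [2, 6] / [5];  Q = [1, 3] / [2]
  Insert 3 (step 4): P = [2, 3] / [5, 6];  Q = [1, 3] / [2, 4]
  Insert 4 (step 5): P = [2, 3, 4] / [5, 6];  Q = [1, 3, 5] / [2, 4]
  Insert 1 (step 6): P = [1, 3, 4] / [2, 6] / [5];  Q = [1, 3, 5] / [2, 4] / [6]
  Insert 7 (step 7): P = [1, 3, 4, 7] / [2, 6] / [5];  Q = [1, 3, 5, 7] / [2, 4] / [6]
Final shape: (4, 2, 1).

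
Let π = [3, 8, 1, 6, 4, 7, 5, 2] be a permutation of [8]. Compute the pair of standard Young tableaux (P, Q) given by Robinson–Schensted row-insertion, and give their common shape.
P = [1, 2, 5] / [3, 4, 7] / [6] / [8];  Q = [1, 2, 6] / [3, 4, 7] / [5] / [8];  common shape = (3, 3, 1, 1)

Row-insert the values π_1, π_2, … into P one at a time, bumping the leftmost entry strictly greater than the inserted value down to the next row. The recording tableau Q records, in position (i, j), the step at which that cell was added to P.
  Insert 3 (step 1): P = [3];  Q = [1]
  Insert 8 (step 2): P = [3, 8];  Q = [1, 2]
  Insert 1 (step 3): P = [1, 8] / [3];  Q = [1, 2] / [3]
  Insert 6 (step 4): P = [1, 6] / [3, 8];  Q = [1, 2] / [3, 4]
  Insert 4 (step 5): P = [1, 4] / [3, 6] / [8];  Q = [1, 2] / [3, 4] / [5]
  Insert 7 (step 6): P = [1, 4, 7] / [3, 6] / [8];  Q = [1, 2, 6] / [3, 4] / [5]
  Insert 5 (step 7): P = [1, 4, 5] / [3, 6, 7] / [8];  Q = [1, 2, 6] / [3, 4, 7] / [5]
  Insert 2 (step 8): P = [1, 2, 5] / [3, 4, 7] / [6] / [8];  Q = [1, 2, 6] / [3, 4, 7] / [5] / [8]
Final shape: (3, 3, 1, 1).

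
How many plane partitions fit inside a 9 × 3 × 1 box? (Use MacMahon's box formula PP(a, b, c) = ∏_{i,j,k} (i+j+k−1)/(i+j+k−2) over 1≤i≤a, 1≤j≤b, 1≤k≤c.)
PP(9, 3, 1) = 220

Evaluate the triple product over i = 1..9, j = 1..3, k = 1..1. The factors are (2/1) · (3/2) · (4/3) · (3/2) · (4/3) · (5/4) · (4/3) · (5/4) · … (27 factors total). The numerators and denominators telescope so the product is an integer; carrying out the multiplication exactly gives PP(9, 3, 1) = 220.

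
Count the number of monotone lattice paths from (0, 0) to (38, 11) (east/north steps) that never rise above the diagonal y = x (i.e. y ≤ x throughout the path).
Number of paths = 20918093728

By the reflection principle (André's argument), the number of monotone paths to (38, 11) with n ≤ m that never go above y = x is C(49, 38) − C(49, 39) = 29135916264 − 8217822536 = 20918093728.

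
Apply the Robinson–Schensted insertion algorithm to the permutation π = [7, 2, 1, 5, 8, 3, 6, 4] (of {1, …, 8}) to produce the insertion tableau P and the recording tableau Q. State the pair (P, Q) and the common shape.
P = [1, 3, 4] / [2, 5, 6] / [7, 8];  Q = [1, 4, 5] / [2, 6, 7] / [3, 8];  common shape = (3, 3, 2)

Row-insert the values π_1, π_2, … into P one at a time, bumping the leftmost entry strictly greater than the inserted value down to the next row. The recording tableau Q records, in position (i, j), the step at which that cell was added to P.
  Insert 7 (step 1): P = [7];  Q = [1]
  Insert 2 (step 2): P = [2] / [7];  Q = [1] / [2]
  Insert 1 (step 3): P = [1] / [2] / [7];  Q = [1] / [2] / [3]
  Insert 5 (step 4): P = [1, 5] / [2] / [7];  Q = [1, 4] / [2] / [3]
  Insert 8 (step 5): P = [1, 5, 8] / [2] / [7];  Q = [1, 4, 5] / [2] / [3]
  Insert 3 (step 6): P = [1, 3, 8] / [2, 5] / [7];  Q = [1, 4, 5] / [2, 6] / [3]
  Insert 6 (step 7): P = [1, 3, 6] / [2, 5, 8] / [7];  Q = [1, 4, 5] / [2, 6, 7] / [3]
  Insert 4 (step 8): P = [1, 3, 4] / [2, 5, 6] / [7, 8];  Q = [1, 4, 5] / [2, 6, 7] / [3, 8]
Final shape: (3, 3, 2).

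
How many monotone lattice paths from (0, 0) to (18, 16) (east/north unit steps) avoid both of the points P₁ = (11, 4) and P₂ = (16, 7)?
Number of paths = 2125902375

Inclusion–exclusion. Total paths: C(34, 18) = 2203961430. Through P₁: C(15, 11)·C(19, 7) = 68779620. Through P₂: C(23, 16)·C(11, 2) = 13483635. Since P₁ is strictly southwest of P₂, a monotone path through both must visit P₁ then P₂; paths through both = C(15, 11)·C(8, 5)·C(11, 2) = 4204200. Avoid both = 2203961430 − 68779620 − 13483635 + 4204200 = 2125902375.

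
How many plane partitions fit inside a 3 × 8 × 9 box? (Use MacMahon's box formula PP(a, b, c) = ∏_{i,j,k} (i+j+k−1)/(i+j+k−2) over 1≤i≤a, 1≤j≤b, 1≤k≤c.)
PP(3, 8, 9) = 198520691512

Evaluate the triple product over i = 1..3, j = 1..8, k = 1..9. The factors are (2/1) · (3/2) · (4/3) · (5/4) · (6/5) · (7/6) · (8/7) · (9/8) · … (216 factors total). The numerators and denominators telescope so the product is an integer; carrying out the multiplication exactly gives PP(3, 8, 9) = 198520691512.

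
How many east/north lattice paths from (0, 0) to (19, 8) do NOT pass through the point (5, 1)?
Number of paths = 1522395

Total paths from (0, 0) to (19, 8): C(27, 19) = 2220075. Paths through (5, 1): (paths (0, 0) → (5, 1)) × (paths (5, 1) → (19, 8)) = C(6, 5) · C(21, 14) = 6 · 116280 = 697680. Avoidance count = 2220075 − 697680 = 1522395.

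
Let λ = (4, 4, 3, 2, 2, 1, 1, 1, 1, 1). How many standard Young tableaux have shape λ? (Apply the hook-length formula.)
# SYT of shape (4, 4, 3, 2, 2, 1, 1, 1, 1, 1) = 28779300

Hook-length formula: f^λ = n! / Π hook(c), product over all cells c of the Young diagram. For λ = (4, 4, 3, 2, 2, 1, 1, 1, 1, 1), n = 20 boxes. Hook lengths by row (left-to-right, top-to-bottom): [13, 7, 4, 2]; [12, 6, 3, 1]; [10, 4, 1]; [8, 2]; [7, 1]; [5]; [4]; [3]; [2]; [1]. Product of hooks = 84536524800. So f^λ = 20! / 84536524800 = 2432902008176640000 / 84536524800 = 28779300.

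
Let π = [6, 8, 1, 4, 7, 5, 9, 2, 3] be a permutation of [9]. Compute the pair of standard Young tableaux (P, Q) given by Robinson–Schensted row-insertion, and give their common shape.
P = [1, 2, 3, 9] / [4, 5] / [6, 7] / [8];  Q = [1, 2, 5, 7] / [3, 4] / [6, 9] / [8];  common shape = (4, 2, 2, 1)

Row-insert the values π_1, π_2, … into P one at a time, bumping the leftmost entry strictly greater than the inserted value down to the next row. The recording tableau Q records, in position (i, j), the step at which that cell was added to P.
  Insert 6 (step 1): P = [6];  Q = [1]
  Insert 8 (step 2): P = [6, 8];  Q = [1, 2]
  Insert 1 (step 3): P = [1, 8] / [6];  Q = [1, 2] / [3]
  Insert 4 (step 4): P = [1, 4] / [6, 8];  Q = [1, 2] / [3, 4]
  Insert 7 (step 5): P = [1, 4, 7] / [6, 8];  Q = [1, 2, 5] / [3, 4]
  Insert 5 (step 6): P = [1, 4, 5] / [6, 7] / [8];  Q = [1, 2, 5] / [3, 4] / [6]
  Insert 9 (step 7): P = [1, 4, 5, 9] / [6, 7] / [8];  Q = [1, 2, 5, 7] / [3, 4] / [6]
  Insert 2 (step 8): P = [1, 2, 5, 9] / [4, 7] / [6] / [8];  Q = [1, 2, 5, 7] / [3, 4] / [6] / [8]
  Insert 3 (step 9): P = [1, 2, 3, 9] / [4, 5] / [6, 7] / [8];  Q = [1, 2, 5, 7] / [3, 4] / [6, 9] / [8]
Final shape: (4, 2, 2, 1).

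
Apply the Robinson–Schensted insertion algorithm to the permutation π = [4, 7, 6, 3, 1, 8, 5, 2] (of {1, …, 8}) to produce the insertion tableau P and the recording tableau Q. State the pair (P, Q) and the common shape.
P = [1, 2, 8] / [3, 5] / [4, 6] / [7];  Q = [1, 2, 6] / [3, 7] / [4, 8] / [5];  common shape = (3, 2, 2, 1)

Row-insert the values π_1, π_2, … into P one at a time, bumping the leftmost entry strictly greater than the inserted value down to the next row. The recording tableau Q records, in position (i, j), the step at which that cell was added to P.
  Insert 4 (step 1): P = [4];  Q = [1]
  Insert 7 (step 2): P = [4, 7];  Q = [1, 2]
  Insert 6 (step 3): P = [4, 6] / [7];  Q = [1, 2] / [3]
  Insert 3 (step 4): P = [3, 6] / [4] / [7];  Q = [1, 2] / [3] / [4]
  Insert 1 (step 5): P = [1, 6] / [3] / [4] / [7];  Q = [1, 2] / [3] / [4] / [5]
  Insert 8 (step 6): P = [1, 6, 8] / [3] / [4] / [7];  Q = [1, 2, 6] / [3] / [4] / [5]
  Insert 5 (step 7): P = [1, 5, 8] / [3, 6] / [4] / [7];  Q = [1, 2, 6] / [3, 7] / [4] / [5]
  Insert 2 (step 8): P = [1, 2, 8] / [3, 5] / [4, 6] / [7];  Q = [1, 2, 6] / [3, 7] / [4, 8] / [5]
Final shape: (3, 2, 2, 1).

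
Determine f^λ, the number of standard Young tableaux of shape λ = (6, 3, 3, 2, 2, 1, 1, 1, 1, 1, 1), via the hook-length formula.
# SYT of shape (6, 3, 3, 2, 2, 1, 1, 1, 1, 1, 1) = 396070675

Hook-length formula: f^λ = n! / Π hook(c), product over all cells c of the Young diagram. For λ = (6, 3, 3, 2, 2, 1, 1, 1, 1, 1, 1), n = 22 boxes. Hook lengths by row (left-to-right, top-to-bottom): [16, 9, 6, 3, 2, 1]; [12, 5, 2]; [11, 4, 1]; [9, 2]; [8, 1]; [6]; [5]; [4]; [3]; [2]; [1]. Product of hooks = 2837879193600. So f^λ = 22! / 2837879193600 = 1124000727777607680000 / 2837879193600 = 396070675.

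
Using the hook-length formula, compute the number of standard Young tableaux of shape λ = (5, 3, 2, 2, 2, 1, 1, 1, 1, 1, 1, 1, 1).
# SYT of shape (5, 3, 2, 2, 2, 1, 1, 1, 1, 1, 1, 1, 1) = 46216170

Hook-length formula: f^λ = n! / Π hook(c), product over all cells c of the Young diagram. For λ = (5, 3, 2, 2, 2, 1, 1, 1, 1, 1, 1, 1, 1), n = 22 boxes. Hook lengths by row (left-to-right, top-to-bottom): [17, 8, 4, 2, 1]; [14, 5, 1]; [12, 3]; [11, 2]; [10, 1]; [8]; [7]; [6]; [5]; [4]; [3]; [2]; [1]. Product of hooks = 24320507904000. So f^λ = 22! / 24320507904000 = 1124000727777607680000 / 24320507904000 = 46216170.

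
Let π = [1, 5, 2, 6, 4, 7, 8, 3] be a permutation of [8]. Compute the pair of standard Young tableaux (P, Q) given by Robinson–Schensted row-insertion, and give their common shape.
P = [1, 2, 3, 7, 8] / [4, 6] / [5];  Q = [1, 2, 4, 6, 7] / [3, 5] / [8];  common shape = (5, 2, 1)

Row-insert the values π_1, π_2, … into P one at a time, bumping the leftmost entry strictly greater than the inserted value down to the next row. The recording tableau Q records, in position (i, j), the step at which that cell was added to P.
  Insert 1 (step 1): P = [1];  Q = [1]
  Insert 5 (step 2): P = [1, 5];  Q = [1, 2]
  Insert 2 (step 3): P = [1, 2] / [5];  Q = [1, 2] / [3]
  Insert 6 (step 4): P = [1, 2, 6] / [5];  Q = [1, 2, 4] / [3]
  Insert 4 (step 5): P = [1, 2, 4] / [5, 6];  Q = [1, 2, 4] / [3, 5]
  Insert 7 (step 6): P = [1, 2, 4, 7] / [5, 6];  Q = [1, 2, 4, 6] / [3, 5]
  Insert 8 (step 7): P = [1, 2, 4, 7, 8] / [5, 6];  Q = [1, 2, 4, 6, 7] / [3, 5]
  Insert 3 (step 8): P = [1, 2, 3, 7, 8] / [4, 6] / [5];  Q = [1, 2, 4, 6, 7] / [3, 5] / [8]
Final shape: (5, 2, 1).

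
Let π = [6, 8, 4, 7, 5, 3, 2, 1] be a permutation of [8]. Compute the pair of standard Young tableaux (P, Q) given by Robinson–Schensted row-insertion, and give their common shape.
P = [1, 5] / [2, 7] / [3] / [4] / [6] / [8];  Q = [1, 2] / [3, 4] / [5] / [6] / [7] / [8];  common shape = (2, 2, 1, 1, 1, 1)

Row-insert the values π_1, π_2, … into P one at a time, bumping the leftmost entry strictly greater than the inserted value down to the next row. The recording tableau Q records, in position (i, j), the step at which that cell was added to P.
  Insert 6 (step 1): P = [6];  Q = [1]
  Insert 8 (step 2): P = [6, 8];  Q = [1, 2]
  Insert 4 (step 3): P = [4, 8] / [6];  Q = [1, 2] / [3]
  Insert 7 (step 4): P = [4, 7] / [6, 8];  Q = [1, 2] / [3, 4]
  Insert 5 (step 5): P = [4, 5] / [6, 7] / [8];  Q = [1, 2] / [3, 4] / [5]
  Insert 3 (step 6): P = [3, 5] / [4, 7] / [6] / [8];  Q = [1, 2] / [3, 4] / [5] / [6]
  Insert 2 (step 7): P = [2, 5] / [3, 7] / [4] / [6] / [8];  Q = [1, 2] / [3, 4] / [5] / [6] / [7]
  Insert 1 (step 8): P = [1, 5] / [2, 7] / [3] / [4] / [6] / [8];  Q = [1, 2] / [3, 4] / [5] / [6] / [7] / [8]
Final shape: (2, 2, 1, 1, 1, 1).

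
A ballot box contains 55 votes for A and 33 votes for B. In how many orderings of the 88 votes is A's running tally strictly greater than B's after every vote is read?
Strict-lead orderings = 420607376074008214179564

Total orderings of the 88 votes with 55 for A: C(88, 55) = 1682429504296032856718256. By the Bertrand ballot formula (Cycle Lemma / reflection principle), the number of orderings in which A is strictly ahead of B throughout is (p − q)/(p + q) · C(p + q, p) = (55 − 33)/(55 + 33) · 1682429504296032856718256 = 420607376074008214179564.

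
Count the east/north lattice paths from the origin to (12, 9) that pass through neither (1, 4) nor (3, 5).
Number of paths = 242775

Inclusion–exclusion. Total paths: C(21, 12) = 293930. Through P₁: C(5, 1)·C(16, 11) = 21840. Through P₂: C(8, 3)·C(13, 9) = 40040. Since P₁ is strictly southwest of P₂, a monotone path through both must visit P₁ then P₂; paths through both = C(5, 1)·C(3, 2)·C(13, 9) = 10725. Avoid both = 293930 − 21840 − 40040 + 10725 = 242775.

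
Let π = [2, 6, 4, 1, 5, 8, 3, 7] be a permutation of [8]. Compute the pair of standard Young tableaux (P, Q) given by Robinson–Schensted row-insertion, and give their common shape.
P = [1, 3, 5, 7] / [2, 4, 8] / [6];  Q = [1, 2, 5, 6] / [3, 7, 8] / [4];  common shape = (4, 3, 1)

Row-insert the values π_1, π_2, … into P one at a time, bumping the leftmost entry strictly greater than the inserted value down to the next row. The recording tableau Q records, in position (i, j), the step at which that cell was added to P.
  Insert 2 (step 1): P = [2];  Q = [1]
  Insert 6 (step 2): P = [2, 6];  Q = [1, 2]
  Insert 4 (step 3): P = [2, 4] / [6];  Q = [1, 2] / [3]
  Insert 1 (step 4): P = [1, 4] / [2] / [6];  Q = [1, 2] / [3] / [4]
  Insert 5 (step 5): P = [1, 4, 5] / [2] / [6];  Q = [1, 2, 5] / [3] / [4]
  Insert 8 (step 6): P = [1, 4, 5, 8] / [2] / [6];  Q = [1, 2, 5, 6] / [3] / [4]
  Insert 3 (step 7): P = [1, 3, 5, 8] / [2, 4] / [6];  Q = [1, 2, 5, 6] / [3, 7] / [4]
  Insert 7 (step 8): P = [1, 3, 5, 7] / [2, 4, 8] / [6];  Q = [1, 2, 5, 6] / [3, 7, 8] / [4]
Final shape: (4, 3, 1).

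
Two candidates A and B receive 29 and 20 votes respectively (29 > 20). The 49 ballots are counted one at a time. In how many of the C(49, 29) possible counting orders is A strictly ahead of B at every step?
Strict-lead orderings = 5193831553416

Total orderings of the 49 votes with 29 for A: C(49, 29) = 28277527346376. By the Bertrand ballot formula (Cycle Lemma / reflection principle), the number of orderings in which A is strictly ahead of B throughout is (p − q)/(p + q) · C(p + q, p) = (29 − 20)/(29 + 20) · 28277527346376 = 5193831553416.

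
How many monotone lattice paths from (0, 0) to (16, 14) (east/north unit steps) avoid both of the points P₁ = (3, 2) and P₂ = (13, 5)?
Number of paths = 92163915

Inclusion–exclusion. Total paths: C(30, 16) = 145422675. Through P₁: C(5, 3)·C(25, 13) = 52003000. Through P₂: C(18, 13)·C(12, 3) = 1884960. Since P₁ is strictly southwest of P₂, a monotone path through both must visit P₁ then P₂; paths through both = C(5, 3)·C(13, 10)·C(12, 3) = 629200. Avoid both = 145422675 − 52003000 − 1884960 + 629200 = 92163915.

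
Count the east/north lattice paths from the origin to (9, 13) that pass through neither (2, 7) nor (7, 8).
Number of paths = 305045

Inclusion–exclusion. Total paths: C(22, 9) = 497420. Through P₁: C(9, 2)·C(13, 7) = 61776. Through P₂: C(15, 7)·C(7, 2) = 135135. Since P₁ is strictly southwest of P₂, a monotone path through both must visit P₁ then P₂; paths through both = C(9, 2)·C(6, 5)·C(7, 2) = 4536. Avoid both = 497420 − 61776 − 135135 + 4536 = 305045.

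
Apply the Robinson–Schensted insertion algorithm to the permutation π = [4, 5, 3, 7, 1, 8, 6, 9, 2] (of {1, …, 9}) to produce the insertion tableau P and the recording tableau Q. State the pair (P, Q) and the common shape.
P = [1, 2, 6, 8, 9] / [3, 5] / [4, 7];  Q = [1, 2, 4, 6, 8] / [3, 7] / [5, 9];  common shape = (5, 2, 2)

Row-insert the values π_1, π_2, … into P one at a time, bumping the leftmost entry strictly greater than the inserted value down to the next row. The recording tableau Q records, in position (i, j), the step at which that cell was added to P.
  Insert 4 (step 1): P = [4];  Q = [1]
  Insert 5 (step 2): P = [4, 5];  Q = [1, 2]
  Insert 3 (step 3): P = [3, 5] / [4];  Q = [1, 2] / [3]
  Insert 7 (step 4): P = [3, 5, 7] / [4];  Q = [1, 2, 4] / [3]
  Insert 1 (step 5): P = [1, 5, 7] / [3] / [4];  Q = [1, 2, 4] / [3] / [5]
  Insert 8 (step 6): P = [1, 5, 7, 8] / [3] / [4];  Q = [1, 2, 4, 6] / [3] / [5]
  Insert 6 (step 7): P = [1, 5, 6, 8] / [3, 7] / [4];  Q = [1, 2, 4, 6] / [3, 7] / [5]
  Insert 9 (step 8): P = [1, 5, 6, 8, 9] / [3, 7] / [4];  Q = [1, 2, 4, 6, 8] / [3, 7] / [5]
  Insert 2 (step 9): P = [1, 2, 6, 8, 9] / [3, 5] / [4, 7];  Q = [1, 2, 4, 6, 8] / [3, 7] / [5, 9]
Final shape: (5, 2, 2).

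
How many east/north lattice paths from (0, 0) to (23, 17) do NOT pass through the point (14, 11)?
Number of paths = 66423091800

Total paths from (0, 0) to (23, 17): C(40, 23) = 88732378800. Paths through (14, 11): (paths (0, 0) → (14, 11)) × (paths (14, 11) → (23, 17)) = C(25, 14) · C(15, 9) = 4457400 · 5005 = 22309287000. Avoidance count = 88732378800 − 22309287000 = 66423091800.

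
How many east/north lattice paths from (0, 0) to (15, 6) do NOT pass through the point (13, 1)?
Number of paths = 53970

Total paths from (0, 0) to (15, 6): C(21, 15) = 54264. Paths through (13, 1): (paths (0, 0) → (13, 1)) × (paths (13, 1) → (15, 6)) = C(14, 13) · C(7, 2) = 14 · 21 = 294. Avoidance count = 54264 − 294 = 53970.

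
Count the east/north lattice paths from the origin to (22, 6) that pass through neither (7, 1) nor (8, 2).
Number of paths = 163968

Inclusion–exclusion. Total paths: C(28, 22) = 376740. Through P₁: C(8, 7)·C(20, 15) = 124032. Through P₂: C(10, 8)·C(18, 14) = 137700. Since P₁ is strictly southwest of P₂, a monotone path through both must visit P₁ then P₂; paths through both = C(8, 7)·C(2, 1)·C(18, 14) = 48960. Avoid both = 376740 − 124032 − 137700 + 48960 = 163968.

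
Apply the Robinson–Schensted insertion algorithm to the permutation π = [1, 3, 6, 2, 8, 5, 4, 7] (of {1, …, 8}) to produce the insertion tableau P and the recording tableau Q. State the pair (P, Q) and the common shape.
P = [1, 2, 4, 7] / [3, 5, 8] / [6];  Q = [1, 2, 3, 5] / [4, 6, 8] / [7];  common shape = (4, 3, 1)

Row-insert the values π_1, π_2, … into P one at a time, bumping the leftmost entry strictly greater than the inserted value down to the next row. The recording tableau Q records, in position (i, j), the step at which that cell was added to P.
  Insert 1 (step 1): P = [1];  Q = [1]
  Insert 3 (step 2): P = [1, 3];  Q = [1, 2]
  Insert 6 (step 3): P = [1, 3, 6];  Q = [1, 2, 3]
  Insert 2 (step 4): P = [1, 2, 6] / [3];  Q = [1, 2, 3] / [4]
  Insert 8 (step 5): P = [1, 2, 6, 8] / [3];  Q = [1, 2, 3, 5] / [4]
  Insert 5 (step 6): P = [1, 2, 5, 8] / [3, 6];  Q = [1, 2, 3, 5] / [4, 6]
  Insert 4 (step 7): P = [1, 2, 4, 8] / [3, 5] / [6];  Q = [1, 2, 3, 5] / [4, 6] / [7]
  Insert 7 (step 8): P = [1, 2, 4, 7] / [3, 5, 8] / [6];  Q = [1, 2, 3, 5] / [4, 6, 8] / [7]
Final shape: (4, 3, 1).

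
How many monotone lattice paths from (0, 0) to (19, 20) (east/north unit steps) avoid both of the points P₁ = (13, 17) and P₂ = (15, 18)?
Number of paths = 48695255460

Inclusion–exclusion. Total paths: C(39, 19) = 68923264410. Through P₁: C(30, 13)·C(9, 6) = 10059827400. Through P₂: C(33, 15)·C(6, 4) = 15557374800. Since P₁ is strictly southwest of P₂, a monotone path through both must visit P₁ then P₂; paths through both = C(30, 13)·C(3, 2)·C(6, 4) = 5389193250. Avoid both = 68923264410 − 10059827400 − 15557374800 + 5389193250 = 48695255460.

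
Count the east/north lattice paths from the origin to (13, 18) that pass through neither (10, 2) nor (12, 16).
Number of paths = 114947616

Inclusion–exclusion. Total paths: C(31, 13) = 206253075. Through P₁: C(12, 10)·C(19, 3) = 63954. Through P₂: C(28, 12)·C(3, 1) = 91265265. Since P₁ is strictly southwest of P₂, a monotone path through both must visit P₁ then P₂; paths through both = C(12, 10)·C(16, 2)·C(3, 1) = 23760. Avoid both = 206253075 − 63954 − 91265265 + 23760 = 114947616.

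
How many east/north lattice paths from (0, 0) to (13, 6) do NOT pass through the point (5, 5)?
Number of paths = 24864

Total paths from (0, 0) to (13, 6): C(19, 13) = 27132. Paths through (5, 5): (paths (0, 0) → (5, 5)) × (paths (5, 5) → (13, 6)) = C(10, 5) · C(9, 8) = 252 · 9 = 2268. Avoidance count = 27132 − 2268 = 24864.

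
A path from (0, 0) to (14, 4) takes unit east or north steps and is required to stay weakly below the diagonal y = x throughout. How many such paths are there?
Number of paths = 2244

By the reflection principle (André's argument), the number of monotone paths to (14, 4) with n ≤ m that never go above y = x is C(18, 14) − C(18, 15) = 3060 − 816 = 2244.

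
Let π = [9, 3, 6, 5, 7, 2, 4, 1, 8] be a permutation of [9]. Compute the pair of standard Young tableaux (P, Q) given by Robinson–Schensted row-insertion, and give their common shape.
P = [1, 4, 7, 8] / [2, 5] / [3] / [6] / [9];  Q = [1, 3, 5, 9] / [2, 7] / [4] / [6] / [8];  common shape = (4, 2, 1, 1, 1)

Row-insert the values π_1, π_2, … into P one at a time, bumping the leftmost entry strictly greater than the inserted value down to the next row. The recording tableau Q records, in position (i, j), the step at which that cell was added to P.
  Insert 9 (step 1): P = [9];  Q = [1]
  Insert 3 (step 2): P = [3] / [9];  Q = [1] / [2]
  Insert 6 (step 3): P = [3, 6] / [9];  Q = [1, 3] / [2]
  Insert 5 (step 4): P = [3, 5] / [6] / [9];  Q = [1, 3] / [2] / [4]
  Insert 7 (step 5): P = [3, 5, 7] / [6] / [9];  Q = [1, 3, 5] / [2] / [4]
  Insert 2 (step 6): P = [2, 5, 7] / [3] / [6] / [9];  Q = [1, 3, 5] / [2] / [4] / [6]
  Insert 4 (step 7): P = [2, 4, 7] / [3, 5] / [6] / [9];  Q = [1, 3, 5] / [2, 7] / [4] / [6]
  Insert 1 (step 8): P = [1, 4, 7] / [2, 5] / [3] / [6] / [9];  Q = [1, 3, 5] / [2, 7] / [4] / [6] / [8]
  Insert 8 (step 9): P = [1, 4, 7, 8] / [2, 5] / [3] / [6] / [9];  Q = [1, 3, 5, 9] / [2, 7] / [4] / [6] / [8]
Final shape: (4, 2, 1, 1, 1).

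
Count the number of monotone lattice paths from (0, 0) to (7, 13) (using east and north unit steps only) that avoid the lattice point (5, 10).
Number of paths = 47490

Total paths from (0, 0) to (7, 13): C(20, 7) = 77520. Paths through (5, 10): (paths (0, 0) → (5, 10)) × (paths (5, 10) → (7, 13)) = C(15, 5) · C(5, 2) = 3003 · 10 = 30030. Avoidance count = 77520 − 30030 = 47490.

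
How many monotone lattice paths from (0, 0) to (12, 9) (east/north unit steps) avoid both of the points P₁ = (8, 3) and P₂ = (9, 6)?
Number of paths = 172380

Inclusion–exclusion. Total paths: C(21, 12) = 293930. Through P₁: C(11, 8)·C(10, 4) = 34650. Through P₂: C(15, 9)·C(6, 3) = 100100. Since P₁ is strictly southwest of P₂, a monotone path through both must visit P₁ then P₂; paths through both = C(11, 8)·C(4, 1)·C(6, 3) = 13200. Avoid both = 293930 − 34650 − 100100 + 13200 = 172380.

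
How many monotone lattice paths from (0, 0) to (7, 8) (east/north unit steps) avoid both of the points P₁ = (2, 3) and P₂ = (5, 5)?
Number of paths = 2395

Inclusion–exclusion. Total paths: C(15, 7) = 6435. Through P₁: C(5, 2)·C(10, 5) = 2520. Through P₂: C(10, 5)·C(5, 2) = 2520. Since P₁ is strictly southwest of P₂, a monotone path through both must visit P₁ then P₂; paths through both = C(5, 2)·C(5, 3)·C(5, 2) = 1000. Avoid both = 6435 − 2520 − 2520 + 1000 = 2395.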